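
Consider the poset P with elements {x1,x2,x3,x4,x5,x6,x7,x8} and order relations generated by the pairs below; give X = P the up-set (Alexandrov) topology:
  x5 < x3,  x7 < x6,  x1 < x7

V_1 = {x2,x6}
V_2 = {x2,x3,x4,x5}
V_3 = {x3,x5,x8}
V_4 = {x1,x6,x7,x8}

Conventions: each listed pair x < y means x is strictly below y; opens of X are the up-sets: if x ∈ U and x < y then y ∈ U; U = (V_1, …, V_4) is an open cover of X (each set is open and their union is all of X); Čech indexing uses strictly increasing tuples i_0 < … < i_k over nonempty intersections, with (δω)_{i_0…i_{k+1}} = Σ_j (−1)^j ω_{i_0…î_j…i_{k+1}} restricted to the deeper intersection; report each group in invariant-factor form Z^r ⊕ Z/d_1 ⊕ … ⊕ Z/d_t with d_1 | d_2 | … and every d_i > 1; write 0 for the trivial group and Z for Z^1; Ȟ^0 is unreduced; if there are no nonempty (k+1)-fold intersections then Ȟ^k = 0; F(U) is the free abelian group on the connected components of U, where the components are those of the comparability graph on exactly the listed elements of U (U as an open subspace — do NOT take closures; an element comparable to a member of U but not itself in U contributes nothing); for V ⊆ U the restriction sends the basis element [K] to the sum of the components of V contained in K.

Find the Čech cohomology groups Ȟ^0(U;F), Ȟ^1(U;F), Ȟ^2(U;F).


Ȟ^0 ≅ Z^5, Ȟ^1 ≅ 0, Ȟ^2 ≅ 0

nerve of the cover:
  V12={x2} V14={x6} V23={x3,x5} V34={x8}
components per intersection:
  V1: {x2} {x6}
  V2: {x2} {x3,x5} {x4}
  V3: {x3,x5} {x8}
  V4: {x1,x6,x7} {x8}
  V12: {x2}
  V14: {x6}
  V23: {x3,x5}
  V34: {x8}
C dims 9,4; δ0: rk 4, SNF 1^4
Ȟ^0 = (9 − 4) − 0 = 5, so Ȟ^0 ≅ Z^5
Ȟ^1 = (4 − 0) − 4 = 0, so Ȟ^1 ≅ 0
Ȟ^2 = (0 − 0) − 0 = 0, so Ȟ^2 ≅ 0


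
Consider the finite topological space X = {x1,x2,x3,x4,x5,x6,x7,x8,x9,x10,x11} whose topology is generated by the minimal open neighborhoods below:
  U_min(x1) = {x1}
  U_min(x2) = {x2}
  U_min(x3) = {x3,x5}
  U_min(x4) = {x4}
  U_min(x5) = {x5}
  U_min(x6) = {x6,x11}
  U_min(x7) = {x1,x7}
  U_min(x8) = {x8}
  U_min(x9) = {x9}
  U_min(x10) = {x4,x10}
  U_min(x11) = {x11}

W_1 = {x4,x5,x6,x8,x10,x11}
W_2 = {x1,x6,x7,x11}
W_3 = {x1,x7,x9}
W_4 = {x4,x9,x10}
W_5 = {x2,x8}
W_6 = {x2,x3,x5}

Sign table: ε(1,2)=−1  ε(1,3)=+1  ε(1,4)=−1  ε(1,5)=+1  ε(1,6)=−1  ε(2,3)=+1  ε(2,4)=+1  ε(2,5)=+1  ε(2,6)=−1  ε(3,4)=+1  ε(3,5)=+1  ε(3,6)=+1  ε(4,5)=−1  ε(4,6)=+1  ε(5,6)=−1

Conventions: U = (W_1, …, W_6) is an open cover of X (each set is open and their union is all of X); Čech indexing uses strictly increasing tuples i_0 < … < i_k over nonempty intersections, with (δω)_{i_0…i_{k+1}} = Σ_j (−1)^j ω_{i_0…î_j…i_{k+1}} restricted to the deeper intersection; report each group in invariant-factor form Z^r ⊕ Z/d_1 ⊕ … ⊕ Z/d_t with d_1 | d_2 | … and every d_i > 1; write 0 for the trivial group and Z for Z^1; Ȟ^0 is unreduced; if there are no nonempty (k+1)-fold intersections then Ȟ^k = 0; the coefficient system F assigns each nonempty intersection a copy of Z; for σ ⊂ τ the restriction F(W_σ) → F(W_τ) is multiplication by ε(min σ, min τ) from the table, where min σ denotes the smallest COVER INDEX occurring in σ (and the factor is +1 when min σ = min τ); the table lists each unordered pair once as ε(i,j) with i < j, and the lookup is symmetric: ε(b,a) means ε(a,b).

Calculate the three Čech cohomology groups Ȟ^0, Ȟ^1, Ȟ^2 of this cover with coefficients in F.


nerve of the cover:
  W12={x6,x11} W14={x4,x10} W15={x8} W16={x5} W23={x1,x7} W34={x9} W56={x2}
C dims 6,7; δ0: rk 5, SNF 1^5
Ȟ^0 = (6 − 5) − 0 = 1, so Ȟ^0 ≅ Z
Ȟ^1 = (7 − 0) − 5 = 2, so Ȟ^1 ≅ Z^2
Ȟ^2 = (0 − 0) − 0 = 0, so Ȟ^2 ≅ 0

Ȟ^0 = Z, Ȟ^1 = Z^2, Ȟ^2 = 0


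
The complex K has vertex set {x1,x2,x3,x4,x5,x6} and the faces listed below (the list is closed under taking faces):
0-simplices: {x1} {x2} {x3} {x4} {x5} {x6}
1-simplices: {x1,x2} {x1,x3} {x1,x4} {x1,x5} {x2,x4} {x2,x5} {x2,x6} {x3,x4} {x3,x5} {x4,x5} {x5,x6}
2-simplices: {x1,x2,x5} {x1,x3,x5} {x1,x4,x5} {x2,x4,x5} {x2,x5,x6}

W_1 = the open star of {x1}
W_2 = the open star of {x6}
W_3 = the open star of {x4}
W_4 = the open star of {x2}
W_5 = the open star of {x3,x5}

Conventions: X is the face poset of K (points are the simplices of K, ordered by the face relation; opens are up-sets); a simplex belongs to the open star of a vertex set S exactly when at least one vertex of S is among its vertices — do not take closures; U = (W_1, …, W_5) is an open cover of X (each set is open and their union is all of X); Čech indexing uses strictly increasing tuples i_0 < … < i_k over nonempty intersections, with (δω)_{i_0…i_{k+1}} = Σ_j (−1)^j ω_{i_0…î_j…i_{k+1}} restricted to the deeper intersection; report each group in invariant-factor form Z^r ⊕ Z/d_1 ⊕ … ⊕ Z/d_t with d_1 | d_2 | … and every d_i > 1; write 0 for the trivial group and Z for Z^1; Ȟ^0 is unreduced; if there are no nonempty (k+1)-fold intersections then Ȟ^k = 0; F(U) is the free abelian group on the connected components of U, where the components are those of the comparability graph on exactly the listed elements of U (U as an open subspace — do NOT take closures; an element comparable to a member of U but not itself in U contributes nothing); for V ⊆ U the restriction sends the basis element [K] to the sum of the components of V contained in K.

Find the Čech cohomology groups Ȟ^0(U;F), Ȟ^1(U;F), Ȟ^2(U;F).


Ȟ^0 = Z, Ȟ^1 = Z and Ȟ^2 = 0

cover nerve:
  W1={{x1},{x1,x2},{x1,x3},{x1,x4},{x1,x5},{x1,x2,x5},{x1,x3,x5},{x1,x4,x5}} W2={{x6},{x2,x6},{x5,x6},{x2,x5,x6}} W3={{x4},{x1,x4},{x2,x4},{x3,x4},{x4,x5},{x1,x4,x5},{x2,x4,x5}} W4={{x2},{x1,x2},{x2,x4},{x2,x5},{x2,x6},{x1,x2,x5},{x2,x4,x5},{x2,x5,x6}} W5={{x3},{x5},{x1,x3},{x1,x5},{x2,x5},{x3,x4},{x3,x5},{x4,x5},{x5,x6},{x1,x2,x5},{x1,x3,x5},{x1,x4,x5},{x2,x4,x5},{x2,x5,x6}}
  W13={{x1,x4},{x1,x4,x5}} W14={{x1,x2},{x1,x2,x5}} W15={{x1,x3},{x1,x5},{x1,x2,x5},{x1,x3,x5},{x1,x4,x5}} W24={{x2,x6},{x2,x5,x6}} W25={{x5,x6},{x2,x5,x6}} W34={{x2,x4},{x2,x4,x5}} W35={{x3,x4},{x4,x5},{x1,x4,x5},{x2,x4,x5}} W45={{x2,x5},{x1,x2,x5},{x2,x4,x5},{x2,x5,x6}}
  W135={{x1,x4,x5}} W145={{x1,x2,x5}} W245={{x2,x5,x6}} W345={{x2,x4,x5}}
components per intersection:
  W1: {{x1},{x1,x2},{x1,x3},{x1,x4},{x1,x5},{x1,x2,x5},{x1,x3,x5},{x1,x4,x5}}
  W2: {{x6},{x2,x6},{x5,x6},{x2,x5,x6}}
  W3: {{x4},{x1,x4},{x2,x4},{x3,x4},{x4,x5},{x1,x4,x5},{x2,x4,x5}}
  W4: {{x2},{x1,x2},{x2,x4},{x2,x5},{x2,x6},{x1,x2,x5},{x2,x4,x5},{x2,x5,x6}}
  W5: {{x3},{x5},{x1,x3},{x1,x5},{x2,x5},{x3,x4},{x3,x5},{x4,x5},{x5,x6},{x1,x2,x5},{x1,x3,x5},{x1,x4,x5},{x2,x4,x5},{x2,x5,x6}}
  W13: {{x1,x4},{x1,x4,x5}}
  W14: {{x1,x2},{x1,x2,x5}}
  W15: {{x1,x3},{x1,x5},{x1,x2,x5},{x1,x3,x5},{x1,x4,x5}}
  W24: {{x2,x6},{x2,x5,x6}}
  W25: {{x5,x6},{x2,x5,x6}}
  W34: {{x2,x4},{x2,x4,x5}}
  W35: {{x3,x4}} {{x4,x5},{x1,x4,x5},{x2,x4,x5}}
  W45: {{x2,x5},{x1,x2,x5},{x2,x4,x5},{x2,x5,x6}}
  W135: {{x1,x4,x5}}
  W145: {{x1,x2,x5}}
  W245: {{x2,x5,x6}}
  W345: {{x2,x4,x5}}
C dims 5,9,4; δ0: rk 4, SNF 1^4; δ1: rk 4, SNF 1^4
Ȟ^0: (5−4)−0=1 ⇒ Z
Ȟ^1: (9−4)−4=1 ⇒ Z
Ȟ^2: (4−0)−4=0 ⇒ 0


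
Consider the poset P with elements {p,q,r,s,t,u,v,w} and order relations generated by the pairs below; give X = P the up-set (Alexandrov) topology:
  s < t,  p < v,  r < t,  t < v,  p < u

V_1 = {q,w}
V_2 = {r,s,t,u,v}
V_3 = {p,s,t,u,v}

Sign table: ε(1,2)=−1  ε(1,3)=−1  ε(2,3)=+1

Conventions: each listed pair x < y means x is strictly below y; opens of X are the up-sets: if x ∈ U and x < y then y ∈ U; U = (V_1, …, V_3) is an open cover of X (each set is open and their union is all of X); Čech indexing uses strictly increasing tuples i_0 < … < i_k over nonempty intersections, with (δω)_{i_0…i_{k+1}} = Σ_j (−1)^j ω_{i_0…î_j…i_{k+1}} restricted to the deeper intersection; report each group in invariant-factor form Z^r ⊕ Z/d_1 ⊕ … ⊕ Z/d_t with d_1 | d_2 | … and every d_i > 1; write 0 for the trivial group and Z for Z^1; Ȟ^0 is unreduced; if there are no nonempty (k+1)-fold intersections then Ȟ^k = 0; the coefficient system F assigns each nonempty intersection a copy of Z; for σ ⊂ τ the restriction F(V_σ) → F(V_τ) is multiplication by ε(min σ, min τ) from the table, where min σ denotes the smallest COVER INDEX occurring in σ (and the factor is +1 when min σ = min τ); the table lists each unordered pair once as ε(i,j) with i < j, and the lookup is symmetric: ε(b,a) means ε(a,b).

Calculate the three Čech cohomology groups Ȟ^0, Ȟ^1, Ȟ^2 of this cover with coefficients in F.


nerve simplices:
  V23={s,t,u,v}
C dims 3,1; δ0: rk 1, SNF 1^1
degree 0: 3−1−0 = 2 → Ȟ^0 ≅ Z^2
degree 1: 1−0−1 = 0 → Ȟ^1 ≅ 0
degree 2: 0−0−0 = 0 → Ȟ^2 ≅ 0

Ȟ^0 ≅ Z^2, Ȟ^1 ≅ 0, Ȟ^2 ≅ 0


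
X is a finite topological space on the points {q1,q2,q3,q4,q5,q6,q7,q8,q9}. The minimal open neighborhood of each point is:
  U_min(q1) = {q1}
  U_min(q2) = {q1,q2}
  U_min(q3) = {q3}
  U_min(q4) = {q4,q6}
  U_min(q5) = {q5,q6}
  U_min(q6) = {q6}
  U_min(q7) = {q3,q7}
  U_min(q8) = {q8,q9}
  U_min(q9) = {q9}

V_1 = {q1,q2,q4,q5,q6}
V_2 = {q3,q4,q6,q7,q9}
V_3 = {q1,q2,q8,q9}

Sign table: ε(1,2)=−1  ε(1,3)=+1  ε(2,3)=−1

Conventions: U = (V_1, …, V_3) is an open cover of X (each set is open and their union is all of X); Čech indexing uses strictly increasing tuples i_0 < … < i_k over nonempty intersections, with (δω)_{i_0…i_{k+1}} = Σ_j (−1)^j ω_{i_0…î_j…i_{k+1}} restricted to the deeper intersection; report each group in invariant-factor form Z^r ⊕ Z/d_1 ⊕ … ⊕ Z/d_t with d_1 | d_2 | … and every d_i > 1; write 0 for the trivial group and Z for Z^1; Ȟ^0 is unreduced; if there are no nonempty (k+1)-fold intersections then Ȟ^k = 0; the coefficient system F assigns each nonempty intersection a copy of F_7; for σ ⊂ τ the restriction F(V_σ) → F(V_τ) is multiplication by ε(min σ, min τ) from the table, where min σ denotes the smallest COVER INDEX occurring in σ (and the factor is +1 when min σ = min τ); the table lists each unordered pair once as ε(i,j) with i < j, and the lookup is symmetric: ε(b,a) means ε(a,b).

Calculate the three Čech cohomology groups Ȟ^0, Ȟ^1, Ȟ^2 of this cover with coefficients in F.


Ȟ^0 = Z/7, Ȟ^1 = Z/7, Ȟ^2 = 0

nerve simplices:
  V12={q4,q6} V13={q1,q2} V23={q9}
C dims 3,3; δ0: rk_F7 2
degree 0: 3−2−0 = 1 → Ȟ^0 ≅ Z/7
degree 1: 3−0−2 = 1 → Ȟ^1 ≅ Z/7
degree 2: 0−0−0 = 0 → Ȟ^2 ≅ 0


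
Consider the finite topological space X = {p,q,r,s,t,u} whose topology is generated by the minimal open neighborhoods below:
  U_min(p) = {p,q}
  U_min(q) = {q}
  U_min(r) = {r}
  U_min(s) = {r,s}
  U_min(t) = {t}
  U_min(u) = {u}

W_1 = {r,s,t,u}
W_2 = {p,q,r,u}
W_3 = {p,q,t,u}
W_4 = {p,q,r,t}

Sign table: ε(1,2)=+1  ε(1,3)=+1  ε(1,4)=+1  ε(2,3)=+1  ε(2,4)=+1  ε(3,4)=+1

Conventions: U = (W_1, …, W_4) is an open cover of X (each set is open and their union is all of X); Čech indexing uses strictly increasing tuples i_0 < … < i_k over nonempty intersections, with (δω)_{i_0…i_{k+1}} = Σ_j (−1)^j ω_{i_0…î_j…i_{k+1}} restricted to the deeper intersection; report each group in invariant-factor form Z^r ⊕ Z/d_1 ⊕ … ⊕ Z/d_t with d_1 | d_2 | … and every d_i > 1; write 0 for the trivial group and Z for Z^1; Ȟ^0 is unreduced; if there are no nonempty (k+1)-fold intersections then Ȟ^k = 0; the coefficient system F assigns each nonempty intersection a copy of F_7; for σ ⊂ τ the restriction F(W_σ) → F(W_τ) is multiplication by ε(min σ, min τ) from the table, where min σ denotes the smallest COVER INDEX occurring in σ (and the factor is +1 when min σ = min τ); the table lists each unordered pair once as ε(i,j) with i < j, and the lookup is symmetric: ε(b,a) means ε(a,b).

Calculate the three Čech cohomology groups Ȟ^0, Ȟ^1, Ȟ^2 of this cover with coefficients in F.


cover nerve:
  W12={r,u} W13={t,u} W14={r,t} W23={p,q,u} W24={p,q,r} W34={p,q,t}
  W123={u} W124={r} W134={t} W234={p,q}
C dims 4,6,4; δ0: rk_F7 3; δ1: rk_F7 3
Ȟ^0: (4−3)−0=1 ⇒ Z/7
Ȟ^1: (6−3)−3=0 ⇒ 0
Ȟ^2: (4−0)−3=1 ⇒ Z/7

Ȟ^0(U;F) ≅ Z/7, Ȟ^1(U;F) ≅ 0, Ȟ^2(U;F) ≅ Z/7


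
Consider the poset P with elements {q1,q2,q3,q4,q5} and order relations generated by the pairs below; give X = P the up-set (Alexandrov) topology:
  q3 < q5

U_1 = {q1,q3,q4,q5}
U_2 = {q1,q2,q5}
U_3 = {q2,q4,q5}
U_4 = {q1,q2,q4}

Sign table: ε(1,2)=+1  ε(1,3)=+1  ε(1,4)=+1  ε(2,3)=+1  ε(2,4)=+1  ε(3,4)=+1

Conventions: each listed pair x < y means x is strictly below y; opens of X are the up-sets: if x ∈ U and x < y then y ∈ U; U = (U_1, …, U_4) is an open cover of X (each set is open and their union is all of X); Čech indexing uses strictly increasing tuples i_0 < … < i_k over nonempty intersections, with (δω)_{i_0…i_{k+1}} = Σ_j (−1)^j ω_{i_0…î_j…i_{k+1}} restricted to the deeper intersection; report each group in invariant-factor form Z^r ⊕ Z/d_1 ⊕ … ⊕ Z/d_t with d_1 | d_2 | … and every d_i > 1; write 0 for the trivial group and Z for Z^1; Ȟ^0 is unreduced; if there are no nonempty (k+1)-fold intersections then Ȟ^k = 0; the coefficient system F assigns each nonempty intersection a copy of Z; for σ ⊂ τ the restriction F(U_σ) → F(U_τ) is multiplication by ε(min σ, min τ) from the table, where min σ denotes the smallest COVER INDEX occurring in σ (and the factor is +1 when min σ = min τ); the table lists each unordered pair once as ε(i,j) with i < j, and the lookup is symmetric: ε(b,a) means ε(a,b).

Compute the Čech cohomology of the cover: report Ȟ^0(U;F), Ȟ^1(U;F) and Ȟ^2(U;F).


intersection data:
  U12={q1,q5} U13={q4,q5} U14={q1,q4} U23={q2,q5} U24={q1,q2} U34={q2,q4}
  U123={q5} U124={q1} U134={q4} U234={q2}
C dims 4,6,4; δ0: rk 3, SNF 1^3; δ1: rk 3, SNF 1^3
Ȟ^0 = (4 − 3) − 0 = 1, so Ȟ^0 ≅ Z
Ȟ^1 = (6 − 3) − 3 = 0, so Ȟ^1 ≅ 0
Ȟ^2 = (4 − 0) − 3 = 1, so Ȟ^2 ≅ Z

Ȟ^0 = Z, Ȟ^1 = 0, Ȟ^2 = Z


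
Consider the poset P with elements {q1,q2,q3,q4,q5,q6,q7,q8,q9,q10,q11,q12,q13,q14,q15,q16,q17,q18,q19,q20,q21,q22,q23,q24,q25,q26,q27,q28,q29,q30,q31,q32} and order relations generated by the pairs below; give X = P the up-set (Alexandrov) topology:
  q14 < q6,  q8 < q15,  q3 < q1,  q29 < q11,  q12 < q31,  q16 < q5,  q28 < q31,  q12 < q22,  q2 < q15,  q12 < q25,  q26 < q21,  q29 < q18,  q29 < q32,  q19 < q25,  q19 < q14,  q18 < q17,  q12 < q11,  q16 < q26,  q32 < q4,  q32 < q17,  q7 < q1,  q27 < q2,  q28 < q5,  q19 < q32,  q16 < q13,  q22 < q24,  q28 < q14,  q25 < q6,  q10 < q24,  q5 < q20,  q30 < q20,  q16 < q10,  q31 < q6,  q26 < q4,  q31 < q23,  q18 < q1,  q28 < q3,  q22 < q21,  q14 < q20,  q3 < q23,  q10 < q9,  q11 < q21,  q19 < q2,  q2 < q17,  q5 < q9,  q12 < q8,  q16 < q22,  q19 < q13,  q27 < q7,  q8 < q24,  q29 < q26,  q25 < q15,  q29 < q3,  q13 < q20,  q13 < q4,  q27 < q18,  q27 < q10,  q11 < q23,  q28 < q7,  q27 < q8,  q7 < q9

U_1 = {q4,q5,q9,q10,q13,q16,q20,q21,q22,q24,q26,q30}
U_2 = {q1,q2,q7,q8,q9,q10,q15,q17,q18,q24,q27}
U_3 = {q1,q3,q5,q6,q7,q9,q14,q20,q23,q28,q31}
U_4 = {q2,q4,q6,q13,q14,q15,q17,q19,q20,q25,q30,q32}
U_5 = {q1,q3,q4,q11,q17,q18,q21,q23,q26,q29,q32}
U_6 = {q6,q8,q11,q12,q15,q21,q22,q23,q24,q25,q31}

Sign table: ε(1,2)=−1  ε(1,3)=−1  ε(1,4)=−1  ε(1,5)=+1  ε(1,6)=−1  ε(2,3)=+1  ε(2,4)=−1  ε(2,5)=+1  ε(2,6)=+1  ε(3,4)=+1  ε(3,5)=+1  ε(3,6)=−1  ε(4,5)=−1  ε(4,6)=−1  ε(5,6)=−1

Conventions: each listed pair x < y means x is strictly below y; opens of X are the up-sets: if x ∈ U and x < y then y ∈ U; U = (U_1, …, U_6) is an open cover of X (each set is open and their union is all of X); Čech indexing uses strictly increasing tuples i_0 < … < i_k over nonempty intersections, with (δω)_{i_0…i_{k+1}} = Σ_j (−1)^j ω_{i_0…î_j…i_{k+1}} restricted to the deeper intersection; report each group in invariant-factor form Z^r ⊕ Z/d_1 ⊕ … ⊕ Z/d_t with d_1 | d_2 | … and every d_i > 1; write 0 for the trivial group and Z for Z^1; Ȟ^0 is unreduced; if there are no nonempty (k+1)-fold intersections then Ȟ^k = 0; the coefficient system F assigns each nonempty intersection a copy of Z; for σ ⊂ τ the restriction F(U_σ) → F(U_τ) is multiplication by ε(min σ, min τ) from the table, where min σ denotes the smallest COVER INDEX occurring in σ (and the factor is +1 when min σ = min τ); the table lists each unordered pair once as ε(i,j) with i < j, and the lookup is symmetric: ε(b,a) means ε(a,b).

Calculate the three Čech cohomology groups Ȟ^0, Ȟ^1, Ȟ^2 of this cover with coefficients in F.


Ȟ^0 = 0, Ȟ^1 = Z/2 and Ȟ^2 = Z

cover nerve:
  U12={q9,q10,q24} U13={q5,q9,q20} U14={q4,q13,q20,q30} U15={q4,q21,q26} U16={q21,q22,q24} U23={q1,q7,q9} U24={q2,q15,q17} U25={q1,q17,q18} U26={q8,q15,q24} U34={q6,q14,q20} U35={q1,q3,q23} U36={q6,q23,q31} U45={q4,q17,q32} U46={q6,q15,q25} U56={q11,q21,q23}
  U123={q9} U126={q24} U134={q20} U145={q4} U156={q21} U235={q1} U245={q17} U246={q15} U346={q6} U356={q23}
C dims 6,15,10; δ0: rk 6, SNF 1^5·2; δ1: rk 9, SNF 1^9
Ȟ^0: (6−6)−0=0 ⇒ 0
Ȟ^1: (15−9)−6=0 plus torsion [2] ⇒ Z/2
Ȟ^2: (10−0)−9=1 ⇒ Z


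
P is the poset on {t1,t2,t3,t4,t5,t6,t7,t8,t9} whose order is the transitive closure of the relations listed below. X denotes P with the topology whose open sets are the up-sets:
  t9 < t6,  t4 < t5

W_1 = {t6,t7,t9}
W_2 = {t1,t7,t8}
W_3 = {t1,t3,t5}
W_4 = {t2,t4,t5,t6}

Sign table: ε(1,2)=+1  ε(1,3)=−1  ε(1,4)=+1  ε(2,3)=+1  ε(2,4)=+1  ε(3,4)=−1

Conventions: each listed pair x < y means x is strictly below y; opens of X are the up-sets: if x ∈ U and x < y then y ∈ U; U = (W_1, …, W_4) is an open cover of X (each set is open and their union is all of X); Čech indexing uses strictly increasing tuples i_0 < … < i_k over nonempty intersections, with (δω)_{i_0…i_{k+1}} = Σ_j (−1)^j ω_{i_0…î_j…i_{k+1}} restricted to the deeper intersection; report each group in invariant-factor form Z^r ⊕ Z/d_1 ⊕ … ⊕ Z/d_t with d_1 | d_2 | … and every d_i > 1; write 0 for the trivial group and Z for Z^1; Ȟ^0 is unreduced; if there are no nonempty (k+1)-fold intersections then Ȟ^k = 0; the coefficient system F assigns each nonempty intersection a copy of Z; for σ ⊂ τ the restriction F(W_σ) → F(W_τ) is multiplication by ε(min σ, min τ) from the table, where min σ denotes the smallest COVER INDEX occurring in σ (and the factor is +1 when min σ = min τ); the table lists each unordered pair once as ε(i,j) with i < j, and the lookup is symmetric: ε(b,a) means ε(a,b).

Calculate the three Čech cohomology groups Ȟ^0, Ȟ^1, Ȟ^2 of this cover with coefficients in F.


Ȟ^0(U;F) ≅ 0; Ȟ^1(U;F) ≅ Z/2; Ȟ^2(U;F) ≅ 0

intersection data:
  W12={t7} W14={t6} W23={t1} W34={t5}
C dims 4,4; δ0: rk 4, SNF 1^3·2
Ȟ^0 = (4 − 4) − 0 = 0, so Ȟ^0 ≅ 0
Ȟ^1 = (4 − 0) − 4 = 0 plus torsion [2], so Ȟ^1 ≅ Z/2
Ȟ^2 = (0 − 0) − 0 = 0, so Ȟ^2 ≅ 0


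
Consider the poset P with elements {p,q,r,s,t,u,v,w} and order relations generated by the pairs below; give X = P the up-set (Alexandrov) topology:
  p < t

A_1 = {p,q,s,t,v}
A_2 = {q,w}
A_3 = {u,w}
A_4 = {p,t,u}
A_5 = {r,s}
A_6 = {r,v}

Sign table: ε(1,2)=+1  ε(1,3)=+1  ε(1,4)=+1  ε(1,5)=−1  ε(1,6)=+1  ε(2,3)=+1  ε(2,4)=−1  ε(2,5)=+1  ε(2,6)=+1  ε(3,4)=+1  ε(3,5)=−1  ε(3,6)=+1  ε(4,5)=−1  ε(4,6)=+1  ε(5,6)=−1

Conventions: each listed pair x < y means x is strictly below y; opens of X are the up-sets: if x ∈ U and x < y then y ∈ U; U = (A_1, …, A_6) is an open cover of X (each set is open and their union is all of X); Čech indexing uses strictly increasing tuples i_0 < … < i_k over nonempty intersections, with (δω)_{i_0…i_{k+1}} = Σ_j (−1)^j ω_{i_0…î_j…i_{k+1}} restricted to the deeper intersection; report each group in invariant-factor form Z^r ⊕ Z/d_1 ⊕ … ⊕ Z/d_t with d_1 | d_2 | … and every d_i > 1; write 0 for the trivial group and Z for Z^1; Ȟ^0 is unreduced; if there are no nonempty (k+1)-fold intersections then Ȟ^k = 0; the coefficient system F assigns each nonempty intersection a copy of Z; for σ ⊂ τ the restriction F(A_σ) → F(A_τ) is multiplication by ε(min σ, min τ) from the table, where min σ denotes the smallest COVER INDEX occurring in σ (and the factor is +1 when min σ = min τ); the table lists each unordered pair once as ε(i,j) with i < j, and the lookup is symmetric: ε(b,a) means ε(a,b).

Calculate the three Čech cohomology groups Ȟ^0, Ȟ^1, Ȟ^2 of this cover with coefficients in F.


Ȟ^0 ≅ Z, Ȟ^1 ≅ Z^2, Ȟ^2 ≅ 0

nerve simplices:
  A12={q} A14={p,t} A15={s} A16={v} A23={w} A34={u} A56={r}
C dims 6,7; δ0: rk 5, SNF 1^5
degree 0: 6−5−0 = 1 → Ȟ^0 ≅ Z
degree 1: 7−0−5 = 2 → Ȟ^1 ≅ Z^2
degree 2: 0−0−0 = 0 → Ȟ^2 ≅ 0


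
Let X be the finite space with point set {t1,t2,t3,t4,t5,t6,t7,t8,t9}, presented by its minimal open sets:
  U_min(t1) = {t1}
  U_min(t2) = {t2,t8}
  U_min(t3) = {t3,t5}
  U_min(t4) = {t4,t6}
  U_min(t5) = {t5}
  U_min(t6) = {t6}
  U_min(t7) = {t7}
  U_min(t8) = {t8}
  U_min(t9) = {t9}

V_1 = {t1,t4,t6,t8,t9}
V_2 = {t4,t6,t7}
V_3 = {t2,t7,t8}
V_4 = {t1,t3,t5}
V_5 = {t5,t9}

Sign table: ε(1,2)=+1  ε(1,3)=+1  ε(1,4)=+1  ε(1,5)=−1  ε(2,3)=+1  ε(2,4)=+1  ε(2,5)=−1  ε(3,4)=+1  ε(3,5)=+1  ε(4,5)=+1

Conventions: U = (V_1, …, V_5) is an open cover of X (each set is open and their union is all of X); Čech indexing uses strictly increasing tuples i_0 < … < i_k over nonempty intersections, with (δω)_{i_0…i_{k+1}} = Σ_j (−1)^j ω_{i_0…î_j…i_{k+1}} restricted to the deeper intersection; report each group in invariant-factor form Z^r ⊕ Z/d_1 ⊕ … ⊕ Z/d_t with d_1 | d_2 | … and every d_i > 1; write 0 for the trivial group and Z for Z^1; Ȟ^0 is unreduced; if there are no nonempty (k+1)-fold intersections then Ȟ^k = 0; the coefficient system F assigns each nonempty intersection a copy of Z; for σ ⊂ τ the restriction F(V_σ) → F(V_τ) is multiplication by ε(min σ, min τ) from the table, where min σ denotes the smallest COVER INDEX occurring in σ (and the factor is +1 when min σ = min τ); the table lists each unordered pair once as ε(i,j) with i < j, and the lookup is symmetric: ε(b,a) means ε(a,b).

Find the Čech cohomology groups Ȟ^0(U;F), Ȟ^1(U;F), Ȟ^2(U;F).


intersection data:
  V12={t4,t6} V13={t8} V14={t1} V15={t9} V23={t7} V45={t5}
C dims 5,6; δ0: rk 5, SNF 1^4·2
Ȟ^0 = (5 − 5) − 0 = 0, so Ȟ^0 ≅ 0
Ȟ^1 = (6 − 0) − 5 = 1 plus torsion [2], so Ȟ^1 ≅ Z ⊕ Z/2
Ȟ^2 = (0 − 0) − 0 = 0, so Ȟ^2 ≅ 0

Ȟ^0 = 0, Ȟ^1 = Z ⊕ Z/2 and Ȟ^2 = 0


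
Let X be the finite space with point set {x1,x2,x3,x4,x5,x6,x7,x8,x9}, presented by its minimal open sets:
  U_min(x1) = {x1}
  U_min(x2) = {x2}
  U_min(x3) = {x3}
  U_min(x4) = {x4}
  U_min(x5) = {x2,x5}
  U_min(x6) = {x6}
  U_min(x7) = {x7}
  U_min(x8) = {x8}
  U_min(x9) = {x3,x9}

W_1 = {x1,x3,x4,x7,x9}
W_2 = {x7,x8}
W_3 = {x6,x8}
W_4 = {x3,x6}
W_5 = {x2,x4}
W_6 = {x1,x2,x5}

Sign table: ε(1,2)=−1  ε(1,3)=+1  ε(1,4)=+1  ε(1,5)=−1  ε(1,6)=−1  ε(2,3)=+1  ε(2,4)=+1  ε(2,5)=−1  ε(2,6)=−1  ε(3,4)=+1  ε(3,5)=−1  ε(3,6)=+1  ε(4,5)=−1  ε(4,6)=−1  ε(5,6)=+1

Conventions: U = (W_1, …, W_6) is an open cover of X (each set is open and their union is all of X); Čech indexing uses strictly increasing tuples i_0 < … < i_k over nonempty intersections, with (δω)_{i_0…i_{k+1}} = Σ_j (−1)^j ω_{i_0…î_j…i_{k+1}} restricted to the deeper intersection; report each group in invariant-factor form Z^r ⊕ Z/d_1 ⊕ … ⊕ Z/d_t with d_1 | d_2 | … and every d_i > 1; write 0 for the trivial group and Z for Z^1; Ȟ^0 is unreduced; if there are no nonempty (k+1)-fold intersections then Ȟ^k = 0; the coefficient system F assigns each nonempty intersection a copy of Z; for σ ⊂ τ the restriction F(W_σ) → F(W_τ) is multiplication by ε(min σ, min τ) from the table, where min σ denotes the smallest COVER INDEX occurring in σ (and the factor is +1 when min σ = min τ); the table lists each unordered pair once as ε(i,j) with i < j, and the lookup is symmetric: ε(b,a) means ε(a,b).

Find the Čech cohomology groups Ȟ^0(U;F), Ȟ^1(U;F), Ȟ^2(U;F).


nonempty overlaps:
  W12={x7} W14={x3} W15={x4} W16={x1} W23={x8} W34={x6} W56={x2}
C dims 6,7; δ0: rk 6, SNF 1^5·2
degree 0: 6−6−0 = 0 → Ȟ^0 ≅ 0
degree 1: 7−0−6 = 1 plus torsion [2] → Ȟ^1 ≅ Z ⊕ Z/2
degree 2: 0−0−0 = 0 → Ȟ^2 ≅ 0

Ȟ^0 ≅ 0; Ȟ^1 ≅ Z ⊕ Z/2; Ȟ^2 ≅ 0


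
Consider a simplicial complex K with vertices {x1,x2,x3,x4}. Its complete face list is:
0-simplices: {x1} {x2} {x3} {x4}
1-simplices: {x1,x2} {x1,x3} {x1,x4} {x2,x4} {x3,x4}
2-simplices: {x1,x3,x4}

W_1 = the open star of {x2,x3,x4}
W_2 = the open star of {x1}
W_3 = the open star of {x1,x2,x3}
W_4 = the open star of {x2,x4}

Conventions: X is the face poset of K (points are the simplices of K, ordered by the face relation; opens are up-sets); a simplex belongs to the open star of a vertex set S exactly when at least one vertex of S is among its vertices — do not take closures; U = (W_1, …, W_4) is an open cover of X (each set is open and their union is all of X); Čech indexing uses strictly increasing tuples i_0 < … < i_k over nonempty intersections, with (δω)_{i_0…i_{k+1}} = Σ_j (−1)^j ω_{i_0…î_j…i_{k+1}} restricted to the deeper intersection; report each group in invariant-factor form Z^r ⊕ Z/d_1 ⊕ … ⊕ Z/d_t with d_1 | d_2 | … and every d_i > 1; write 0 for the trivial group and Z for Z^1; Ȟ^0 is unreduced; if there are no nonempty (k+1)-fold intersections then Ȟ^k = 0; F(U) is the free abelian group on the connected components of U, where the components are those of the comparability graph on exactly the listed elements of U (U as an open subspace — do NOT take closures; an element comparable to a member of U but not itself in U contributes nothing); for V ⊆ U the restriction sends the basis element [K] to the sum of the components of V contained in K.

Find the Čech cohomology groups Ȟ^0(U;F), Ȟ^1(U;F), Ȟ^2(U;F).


Ȟ^0 = Z, Ȟ^1 = Z, Ȟ^2 = 0

nonempty overlaps:
  W1={{x2},{x3},{x4},{x1,x2},{x1,x3},{x1,x4},{x2,x4},{x3,x4},{x1,x3,x4}} W2={{x1},{x1,x2},{x1,x3},{x1,x4},{x1,x3,x4}} W3={{x1},{x2},{x3},{x1,x2},{x1,x3},{x1,x4},{x2,x4},{x3,x4},{x1,x3,x4}} W4={{x2},{x4},{x1,x2},{x1,x4},{x2,x4},{x3,x4},{x1,x3,x4}}
  W12={{x1,x2},{x1,x3},{x1,x4},{x1,x3,x4}} W13={{x2},{x3},{x1,x2},{x1,x3},{x1,x4},{x2,x4},{x3,x4},{x1,x3,x4}} W14={{x2},{x4},{x1,x2},{x1,x4},{x2,x4},{x3,x4},{x1,x3,x4}} W23={{x1},{x1,x2},{x1,x3},{x1,x4},{x1,x3,x4}} W24={{x1,x2},{x1,x4},{x1,x3,x4}} W34={{x2},{x1,x2},{x1,x4},{x2,x4},{x3,x4},{x1,x3,x4}}
  W123={{x1,x2},{x1,x3},{x1,x4},{x1,x3,x4}} W124={{x1,x2},{x1,x4},{x1,x3,x4}} W134={{x2},{x1,x2},{x1,x4},{x2,x4},{x3,x4},{x1,x3,x4}} W234={{x1,x2},{x1,x4},{x1,x3,x4}}
  W1234={{x1,x2},{x1,x4},{x1,x3,x4}}
components per intersection:
  W1: {{x2},{x3},{x4},{x1,x2},{x1,x3},{x1,x4},{x2,x4},{x3,x4},{x1,x3,x4}}
  W2: {{x1},{x1,x2},{x1,x3},{x1,x4},{x1,x3,x4}}
  W3: {{x1},{x2},{x3},{x1,x2},{x1,x3},{x1,x4},{x2,x4},{x3,x4},{x1,x3,x4}}
  W4: {{x2},{x4},{x1,x2},{x1,x4},{x2,x4},{x3,x4},{x1,x3,x4}}
  W12: {{x1,x2}} {{x1,x3},{x1,x4},{x1,x3,x4}}
  W13: {{x2},{x1,x2},{x2,x4}} {{x3},{x1,x3},{x1,x4},{x3,x4},{x1,x3,x4}}
  W14: {{x2},{x4},{x1,x2},{x1,x4},{x2,x4},{x3,x4},{x1,x3,x4}}
  W23: {{x1},{x1,x2},{x1,x3},{x1,x4},{x1,x3,x4}}
  W24: {{x1,x2}} {{x1,x4},{x1,x3,x4}}
  W34: {{x2},{x1,x2},{x2,x4}} {{x1,x4},{x3,x4},{x1,x3,x4}}
  W123: {{x1,x2}} {{x1,x3},{x1,x4},{x1,x3,x4}}
  W124: {{x1,x2}} {{x1,x4},{x1,x3,x4}}
  W134: {{x2},{x1,x2},{x2,x4}} {{x1,x4},{x3,x4},{x1,x3,x4}}
  W234: {{x1,x2}} {{x1,x4},{x1,x3,x4}}
  W1234: {{x1,x2}} {{x1,x4},{x1,x3,x4}}
C dims 4,10,8,2; δ0: rk 3, SNF 1^3; δ1: rk 6, SNF 1^6; δ2: rk 2, SNF 1^2
degree 0: 4−3−0 = 1 → Ȟ^0 ≅ Z
degree 1: 10−6−3 = 1 → Ȟ^1 ≅ Z
degree 2: 8−2−6 = 0 → Ȟ^2 ≅ 0


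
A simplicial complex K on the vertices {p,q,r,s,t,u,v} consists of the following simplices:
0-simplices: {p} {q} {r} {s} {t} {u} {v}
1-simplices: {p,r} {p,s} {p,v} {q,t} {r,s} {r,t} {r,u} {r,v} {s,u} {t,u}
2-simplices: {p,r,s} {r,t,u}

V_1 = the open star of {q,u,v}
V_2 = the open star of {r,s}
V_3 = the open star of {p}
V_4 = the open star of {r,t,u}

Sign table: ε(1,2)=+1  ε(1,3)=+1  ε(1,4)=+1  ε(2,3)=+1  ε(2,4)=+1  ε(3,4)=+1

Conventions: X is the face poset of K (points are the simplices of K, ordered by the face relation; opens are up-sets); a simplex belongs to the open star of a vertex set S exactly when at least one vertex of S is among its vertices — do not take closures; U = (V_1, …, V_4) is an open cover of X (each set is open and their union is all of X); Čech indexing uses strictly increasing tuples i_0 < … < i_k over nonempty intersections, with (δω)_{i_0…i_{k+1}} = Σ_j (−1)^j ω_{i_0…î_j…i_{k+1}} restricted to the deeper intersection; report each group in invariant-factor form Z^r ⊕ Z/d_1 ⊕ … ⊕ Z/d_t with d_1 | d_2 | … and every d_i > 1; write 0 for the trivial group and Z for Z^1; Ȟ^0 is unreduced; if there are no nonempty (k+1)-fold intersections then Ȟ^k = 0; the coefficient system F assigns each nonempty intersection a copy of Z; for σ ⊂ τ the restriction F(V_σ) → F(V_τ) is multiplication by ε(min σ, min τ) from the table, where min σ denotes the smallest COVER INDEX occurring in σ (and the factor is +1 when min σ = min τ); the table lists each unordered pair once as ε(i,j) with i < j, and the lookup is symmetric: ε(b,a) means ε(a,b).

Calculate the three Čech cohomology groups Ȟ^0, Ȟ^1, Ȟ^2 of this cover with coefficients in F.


nerve simplices:
  V1={{q},{u},{v},{p,v},{q,t},{r,u},{r,v},{s,u},{t,u},{r,t,u}} V2={{r},{s},{p,r},{p,s},{r,s},{r,t},{r,u},{r,v},{s,u},{p,r,s},{r,t,u}} V3={{p},{p,r},{p,s},{p,v},{p,r,s}} V4={{r},{t},{u},{p,r},{q,t},{r,s},{r,t},{r,u},{r,v},{s,u},{t,u},{p,r,s},{r,t,u}}
  V12={{r,u},{r,v},{s,u},{r,t,u}} V13={{p,v}} V14={{u},{q,t},{r,u},{r,v},{s,u},{t,u},{r,t,u}} V23={{p,r},{p,s},{p,r,s}} V24={{r},{p,r},{r,s},{r,t},{r,u},{r,v},{s,u},{p,r,s},{r,t,u}} V34={{p,r},{p,r,s}}
  V124={{r,u},{r,v},{s,u},{r,t,u}} V234={{p,r},{p,r,s}}
C dims 4,6,2; δ0: rk 3, SNF 1^3; δ1: rk 2, SNF 1^2
degree 0: 4−3−0 = 1 → Ȟ^0 ≅ Z
degree 1: 6−2−3 = 1 → Ȟ^1 ≅ Z
degree 2: 2−0−2 = 0 → Ȟ^2 ≅ 0

Ȟ^0(U;F) ≅ Z, Ȟ^1(U;F) ≅ Z and Ȟ^2(U;F) ≅ 0


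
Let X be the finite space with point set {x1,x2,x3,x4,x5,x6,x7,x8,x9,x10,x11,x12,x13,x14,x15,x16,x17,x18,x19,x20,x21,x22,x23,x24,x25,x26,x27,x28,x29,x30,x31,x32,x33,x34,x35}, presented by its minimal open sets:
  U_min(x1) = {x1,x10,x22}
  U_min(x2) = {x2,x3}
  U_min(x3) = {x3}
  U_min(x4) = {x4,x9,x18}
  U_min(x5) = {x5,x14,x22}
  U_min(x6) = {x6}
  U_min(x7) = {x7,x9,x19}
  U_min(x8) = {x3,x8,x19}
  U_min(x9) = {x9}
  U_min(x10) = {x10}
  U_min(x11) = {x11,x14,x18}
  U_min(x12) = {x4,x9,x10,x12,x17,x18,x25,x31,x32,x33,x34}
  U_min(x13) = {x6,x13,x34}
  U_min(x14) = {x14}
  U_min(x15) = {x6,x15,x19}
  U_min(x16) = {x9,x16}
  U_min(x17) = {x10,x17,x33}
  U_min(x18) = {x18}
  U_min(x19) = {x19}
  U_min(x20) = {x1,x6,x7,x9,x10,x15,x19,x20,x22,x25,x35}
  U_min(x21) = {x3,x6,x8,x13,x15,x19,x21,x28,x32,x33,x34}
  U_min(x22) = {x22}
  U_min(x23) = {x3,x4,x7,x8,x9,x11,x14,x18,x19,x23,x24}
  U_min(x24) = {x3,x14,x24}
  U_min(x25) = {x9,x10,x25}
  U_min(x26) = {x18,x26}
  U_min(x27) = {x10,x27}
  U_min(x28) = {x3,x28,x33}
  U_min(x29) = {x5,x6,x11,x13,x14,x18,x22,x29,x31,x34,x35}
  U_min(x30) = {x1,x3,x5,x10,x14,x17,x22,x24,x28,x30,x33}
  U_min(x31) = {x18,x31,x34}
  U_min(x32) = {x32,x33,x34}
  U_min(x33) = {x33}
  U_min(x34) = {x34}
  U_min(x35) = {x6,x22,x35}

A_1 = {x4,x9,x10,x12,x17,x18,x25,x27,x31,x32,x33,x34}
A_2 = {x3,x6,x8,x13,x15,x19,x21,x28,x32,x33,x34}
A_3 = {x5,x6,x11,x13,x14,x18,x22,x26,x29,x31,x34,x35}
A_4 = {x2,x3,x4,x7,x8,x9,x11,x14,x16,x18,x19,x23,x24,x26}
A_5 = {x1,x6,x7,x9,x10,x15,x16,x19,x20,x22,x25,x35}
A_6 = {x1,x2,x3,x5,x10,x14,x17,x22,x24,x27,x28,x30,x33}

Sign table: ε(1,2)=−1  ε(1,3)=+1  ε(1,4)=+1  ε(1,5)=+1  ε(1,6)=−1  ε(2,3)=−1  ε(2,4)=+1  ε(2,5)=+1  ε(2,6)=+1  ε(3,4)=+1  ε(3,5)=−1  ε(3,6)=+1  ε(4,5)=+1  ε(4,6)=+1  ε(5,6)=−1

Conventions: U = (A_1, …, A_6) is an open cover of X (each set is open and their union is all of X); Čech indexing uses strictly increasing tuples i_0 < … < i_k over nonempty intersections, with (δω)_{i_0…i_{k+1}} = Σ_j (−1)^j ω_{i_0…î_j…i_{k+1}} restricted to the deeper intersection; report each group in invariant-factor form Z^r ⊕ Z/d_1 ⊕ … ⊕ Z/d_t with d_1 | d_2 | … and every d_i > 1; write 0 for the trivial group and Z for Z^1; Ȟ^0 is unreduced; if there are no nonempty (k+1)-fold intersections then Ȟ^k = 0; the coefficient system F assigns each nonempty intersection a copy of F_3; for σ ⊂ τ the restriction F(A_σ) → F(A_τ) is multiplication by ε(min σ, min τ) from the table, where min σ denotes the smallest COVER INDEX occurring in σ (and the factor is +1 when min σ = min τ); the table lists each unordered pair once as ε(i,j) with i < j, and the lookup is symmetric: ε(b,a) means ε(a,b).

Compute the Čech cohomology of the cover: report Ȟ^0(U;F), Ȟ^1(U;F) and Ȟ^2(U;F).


Ȟ^0 ≅ 0, Ȟ^1 ≅ 0, Ȟ^2 ≅ Z/3

nonempty overlaps:
  A12={x32,x33,x34} A13={x18,x31,x34} A14={x4,x9,x18} A15={x9,x10,x25} A16={x10,x17,x27,x33} A23={x6,x13,x34} A24={x3,x8,x19} A25={x6,x15,x19} A26={x3,x28,x33} A34={x11,x14,x18,x26} A35={x6,x22,x35} A36={x5,x14,x22} A45={x7,x9,x16,x19} A46={x2,x3,x14,x24} A56={x1,x10,x22}
  A123={x34} A126={x33} A134={x18} A145={x9} A156={x10} A235={x6} A245={x19} A246={x3} A346={x14} A356={x22}
C dims 6,15,10; δ0: rk_F3 6; δ1: rk_F3 9
degree 0: 6−6−0 = 0 → Ȟ^0 ≅ 0
degree 1: 15−9−6 = 0 → Ȟ^1 ≅ 0
degree 2: 10−0−9 = 1 → Ȟ^2 ≅ Z/3


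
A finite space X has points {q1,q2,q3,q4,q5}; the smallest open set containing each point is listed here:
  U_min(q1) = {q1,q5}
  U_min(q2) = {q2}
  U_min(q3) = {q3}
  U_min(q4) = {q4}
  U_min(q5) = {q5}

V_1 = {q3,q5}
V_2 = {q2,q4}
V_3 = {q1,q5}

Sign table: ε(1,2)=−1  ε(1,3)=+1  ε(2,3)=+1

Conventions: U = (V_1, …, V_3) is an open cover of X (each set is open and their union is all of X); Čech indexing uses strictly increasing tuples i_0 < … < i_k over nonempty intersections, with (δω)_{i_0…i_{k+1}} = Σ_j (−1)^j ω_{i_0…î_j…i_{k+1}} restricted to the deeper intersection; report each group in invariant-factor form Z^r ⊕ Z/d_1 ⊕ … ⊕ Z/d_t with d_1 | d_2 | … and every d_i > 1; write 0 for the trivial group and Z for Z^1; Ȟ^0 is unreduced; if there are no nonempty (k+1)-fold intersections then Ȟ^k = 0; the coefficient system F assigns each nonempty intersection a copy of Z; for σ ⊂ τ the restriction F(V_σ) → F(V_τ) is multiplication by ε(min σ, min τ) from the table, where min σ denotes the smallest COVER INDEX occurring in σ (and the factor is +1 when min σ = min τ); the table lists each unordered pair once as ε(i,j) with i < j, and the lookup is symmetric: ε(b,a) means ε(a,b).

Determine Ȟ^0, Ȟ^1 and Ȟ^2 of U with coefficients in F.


nerve of the cover:
  V13={q5}
C dims 3,1; δ0: rk 1, SNF 1^1
Ȟ^0 = (3 − 1) − 0 = 2, so Ȟ^0 ≅ Z^2
Ȟ^1 = (1 − 0) − 1 = 0, so Ȟ^1 ≅ 0
Ȟ^2 = (0 − 0) − 0 = 0, so Ȟ^2 ≅ 0

Ȟ^0 = Z^2, Ȟ^1 = 0 and Ȟ^2 = 0


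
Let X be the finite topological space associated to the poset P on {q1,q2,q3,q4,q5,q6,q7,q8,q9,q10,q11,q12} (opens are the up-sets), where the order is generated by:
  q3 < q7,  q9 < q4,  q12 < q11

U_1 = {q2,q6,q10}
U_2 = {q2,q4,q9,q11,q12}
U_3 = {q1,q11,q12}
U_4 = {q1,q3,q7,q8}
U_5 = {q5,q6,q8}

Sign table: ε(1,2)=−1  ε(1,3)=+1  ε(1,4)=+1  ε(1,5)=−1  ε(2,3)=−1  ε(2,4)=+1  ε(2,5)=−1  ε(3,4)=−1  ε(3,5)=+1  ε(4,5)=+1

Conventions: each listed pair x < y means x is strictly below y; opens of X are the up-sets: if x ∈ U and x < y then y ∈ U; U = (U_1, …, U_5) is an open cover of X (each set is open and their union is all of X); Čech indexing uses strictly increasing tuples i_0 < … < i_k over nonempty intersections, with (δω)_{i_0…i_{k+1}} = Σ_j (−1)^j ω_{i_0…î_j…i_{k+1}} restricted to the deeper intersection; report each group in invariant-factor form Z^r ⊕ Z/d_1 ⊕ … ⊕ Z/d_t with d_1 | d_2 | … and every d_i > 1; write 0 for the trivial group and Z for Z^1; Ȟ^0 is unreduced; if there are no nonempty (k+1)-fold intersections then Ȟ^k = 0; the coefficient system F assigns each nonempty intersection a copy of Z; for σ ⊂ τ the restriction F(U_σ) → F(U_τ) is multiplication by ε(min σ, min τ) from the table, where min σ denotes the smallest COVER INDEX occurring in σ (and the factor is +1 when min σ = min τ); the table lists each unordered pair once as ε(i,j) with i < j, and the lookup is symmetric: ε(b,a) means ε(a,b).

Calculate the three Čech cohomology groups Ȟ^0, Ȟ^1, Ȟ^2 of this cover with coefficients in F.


nonempty overlaps:
  U12={q2} U15={q6} U23={q11,q12} U34={q1} U45={q8}
C dims 5,5; δ0: rk 4, SNF 1^4
degree 0: 5−4−0 = 1 → Ȟ^0 ≅ Z
degree 1: 5−0−4 = 1 → Ȟ^1 ≅ Z
degree 2: 0−0−0 = 0 → Ȟ^2 ≅ 0

Ȟ^0 ≅ Z,  Ȟ^1 ≅ Z,  Ȟ^2 ≅ 0


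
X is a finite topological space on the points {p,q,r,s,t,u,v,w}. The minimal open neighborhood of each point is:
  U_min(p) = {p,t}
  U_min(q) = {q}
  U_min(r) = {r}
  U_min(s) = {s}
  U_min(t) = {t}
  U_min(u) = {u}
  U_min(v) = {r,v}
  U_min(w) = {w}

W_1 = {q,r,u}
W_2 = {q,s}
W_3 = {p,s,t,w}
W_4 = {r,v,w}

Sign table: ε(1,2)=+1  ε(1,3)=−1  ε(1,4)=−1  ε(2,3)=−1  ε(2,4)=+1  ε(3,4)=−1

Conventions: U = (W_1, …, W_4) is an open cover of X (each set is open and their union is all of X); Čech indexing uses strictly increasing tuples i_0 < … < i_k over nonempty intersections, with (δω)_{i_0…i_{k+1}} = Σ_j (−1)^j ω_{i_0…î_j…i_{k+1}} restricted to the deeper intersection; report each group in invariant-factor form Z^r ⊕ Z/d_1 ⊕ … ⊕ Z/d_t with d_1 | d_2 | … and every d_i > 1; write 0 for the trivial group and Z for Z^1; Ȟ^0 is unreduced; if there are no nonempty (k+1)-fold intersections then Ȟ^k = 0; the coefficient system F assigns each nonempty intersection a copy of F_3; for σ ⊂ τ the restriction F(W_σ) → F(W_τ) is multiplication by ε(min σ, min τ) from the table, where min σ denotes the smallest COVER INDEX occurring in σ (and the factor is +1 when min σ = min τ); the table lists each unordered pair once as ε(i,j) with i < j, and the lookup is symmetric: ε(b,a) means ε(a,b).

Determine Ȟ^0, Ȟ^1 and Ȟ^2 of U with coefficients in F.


Ȟ^0 = 0; Ȟ^1 = 0; Ȟ^2 = 0

nonempty overlaps:
  W12={q} W14={r} W23={s} W34={w}
C dims 4,4; δ0: rk_F3 4
degree 0: 4−4−0 = 0 → Ȟ^0 ≅ 0
degree 1: 4−0−4 = 0 → Ȟ^1 ≅ 0
degree 2: 0−0−0 = 0 → Ȟ^2 ≅ 0


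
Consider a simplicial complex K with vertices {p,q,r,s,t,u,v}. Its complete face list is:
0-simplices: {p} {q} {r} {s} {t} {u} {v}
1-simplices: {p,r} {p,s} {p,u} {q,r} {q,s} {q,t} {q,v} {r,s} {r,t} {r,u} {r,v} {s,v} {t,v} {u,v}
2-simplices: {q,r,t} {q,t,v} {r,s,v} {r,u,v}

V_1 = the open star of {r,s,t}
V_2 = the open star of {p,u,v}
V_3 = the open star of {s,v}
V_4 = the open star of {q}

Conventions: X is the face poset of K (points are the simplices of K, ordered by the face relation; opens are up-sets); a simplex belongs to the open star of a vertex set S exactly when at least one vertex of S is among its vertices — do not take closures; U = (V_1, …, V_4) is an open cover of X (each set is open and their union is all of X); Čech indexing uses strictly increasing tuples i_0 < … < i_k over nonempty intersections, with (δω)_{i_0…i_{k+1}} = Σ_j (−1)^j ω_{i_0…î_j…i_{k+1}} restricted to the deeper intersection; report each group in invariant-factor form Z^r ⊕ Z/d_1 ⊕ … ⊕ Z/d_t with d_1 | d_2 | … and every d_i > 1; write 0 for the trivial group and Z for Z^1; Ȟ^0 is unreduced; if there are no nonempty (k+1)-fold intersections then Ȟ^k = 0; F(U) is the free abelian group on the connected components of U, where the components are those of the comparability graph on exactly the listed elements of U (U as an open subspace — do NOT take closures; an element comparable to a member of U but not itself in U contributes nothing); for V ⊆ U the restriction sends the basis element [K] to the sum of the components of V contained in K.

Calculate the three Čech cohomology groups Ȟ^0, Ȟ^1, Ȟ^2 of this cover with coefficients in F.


nonempty intersections:
  V1={{r},{s},{t},{p,r},{p,s},{q,r},{q,s},{q,t},{r,s},{r,t},{r,u},{r,v},{s,v},{t,v},{q,r,t},{q,t,v},{r,s,v},{r,u,v}} V2={{p},{u},{v},{p,r},{p,s},{p,u},{q,v},{r,u},{r,v},{s,v},{t,v},{u,v},{q,t,v},{r,s,v},{r,u,v}} V3={{s},{v},{p,s},{q,s},{q,v},{r,s},{r,v},{s,v},{t,v},{u,v},{q,t,v},{r,s,v},{r,u,v}} V4={{q},{q,r},{q,s},{q,t},{q,v},{q,r,t},{q,t,v}}
  V12={{p,r},{p,s},{r,u},{r,v},{s,v},{t,v},{q,t,v},{r,s,v},{r,u,v}} V13={{s},{p,s},{q,s},{r,s},{r,v},{s,v},{t,v},{q,t,v},{r,s,v},{r,u,v}} V14={{q,r},{q,s},{q,t},{q,r,t},{q,t,v}} V23={{v},{p,s},{q,v},{r,v},{s,v},{t,v},{u,v},{q,t,v},{r,s,v},{r,u,v}} V24={{q,v},{q,t,v}} V34={{q,s},{q,v},{q,t,v}}
  V123={{p,s},{r,v},{s,v},{t,v},{q,t,v},{r,s,v},{r,u,v}} V124={{q,t,v}} V134={{q,s},{q,t,v}} V234={{q,v},{q,t,v}}
  V1234={{q,t,v}}
components per intersection:
  V1: {{r},{s},{t},{p,r},{p,s},{q,r},{q,s},{q,t},{r,s},{r,t},{r,u},{r,v},{s,v},{t,v},{q,r,t},{q,t,v},{r,s,v},{r,u,v}}
  V2: {{p},{u},{v},{p,r},{p,s},{p,u},{q,v},{r,u},{r,v},{s,v},{t,v},{u,v},{q,t,v},{r,s,v},{r,u,v}}
  V3: {{s},{v},{p,s},{q,s},{q,v},{r,s},{r,v},{s,v},{t,v},{u,v},{q,t,v},{r,s,v},{r,u,v}}
  V4: {{q},{q,r},{q,s},{q,t},{q,v},{q,r,t},{q,t,v}}
  V12: {{p,r}} {{p,s}} {{r,u},{r,v},{s,v},{r,s,v},{r,u,v}} {{t,v},{q,t,v}}
  V13: {{s},{p,s},{q,s},{r,s},{r,v},{s,v},{r,s,v},{r,u,v}} {{t,v},{q,t,v}}
  V14: {{q,r},{q,t},{q,r,t},{q,t,v}} {{q,s}}
  V23: {{v},{q,v},{r,v},{s,v},{t,v},{u,v},{q,t,v},{r,s,v},{r,u,v}} {{p,s}}
  V24: {{q,v},{q,t,v}}
  V34: {{q,s}} {{q,v},{q,t,v}}
  V123: {{p,s}} {{r,v},{s,v},{r,s,v},{r,u,v}} {{t,v},{q,t,v}}
  V124: {{q,t,v}}
  V134: {{q,s}} {{q,t,v}}
  V234: {{q,v},{q,t,v}}
  V1234: {{q,t,v}}
C dims 4,13,7,1; δ0: rk 3, SNF 1^3; δ1: rk 6, SNF 1^6; δ2: rk 1, SNF 1^1
Ȟ^0: (4−3)−0=1 ⇒ Z
Ȟ^1: (13−6)−3=4 ⇒ Z^4
Ȟ^2: (7−1)−6=0 ⇒ 0

Ȟ^0(U;F) ≅ Z; Ȟ^1(U;F) ≅ Z^4; Ȟ^2(U;F) ≅ 0
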